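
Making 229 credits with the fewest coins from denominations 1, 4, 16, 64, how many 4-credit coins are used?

1

Use the largest denomination that fits, subtract, and repeat.
229 − 3×64→37 − 2×16→5 − 1×4→1 − 1×1→0
Count of 4: 1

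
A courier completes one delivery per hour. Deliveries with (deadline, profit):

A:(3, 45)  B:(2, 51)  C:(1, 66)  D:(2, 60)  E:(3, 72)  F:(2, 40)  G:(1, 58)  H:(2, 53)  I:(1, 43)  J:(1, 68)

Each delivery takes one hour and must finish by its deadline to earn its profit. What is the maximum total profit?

200

Take jobs in profit order; each goes to the latest open slot no later than its deadline.
By profit: E(d3,72), J(d1,68), C(d1,66), D(d2,60), G(d1,58), H(d2,53), B(d2,51), A(d3,45), I(d1,43), F(d2,40)
E→slot 3; J→slot 1; C skipped; D→slot 2; G skipped; H skipped; B skipped; A skipped; I skipped; F skipped.
Profit = 68 + 60 + 72 = 200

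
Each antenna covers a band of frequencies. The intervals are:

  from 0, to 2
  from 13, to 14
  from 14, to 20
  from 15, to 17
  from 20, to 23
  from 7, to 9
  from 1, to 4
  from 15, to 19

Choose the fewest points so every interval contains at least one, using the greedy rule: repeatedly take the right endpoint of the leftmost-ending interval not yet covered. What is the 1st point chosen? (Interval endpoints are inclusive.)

Process intervals by earliest right end; each time one isn't hit yet, stab at its right endpoint.
Sorted: [0,2] [1,4] [7,9] [13,14] [15,17] [15,19] [14,20] [20,23]
{[0,2],[1,4]} hit by 2; {[7,9]} hit by 9; {[13,14]} hit by 14; {[15,17],[15,19],[14,20]} hit by 17; {[20,23]} hit by 23.
Points: 2, 9, 14, 17, 23 (5 total).

2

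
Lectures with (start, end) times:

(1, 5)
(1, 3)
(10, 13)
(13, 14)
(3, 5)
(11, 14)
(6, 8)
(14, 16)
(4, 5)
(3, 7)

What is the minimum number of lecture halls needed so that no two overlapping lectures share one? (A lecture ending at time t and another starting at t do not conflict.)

4

starts: [1, 1, 3, 3, 4, 6, 10, 11, 13, 14]
ends:   [3, 5, 5, 5, 7, 8, 13, 14, 14, 16]
s1→1 s1→2 e3→1 s3→2 s3→3 s4→4  — peak 4.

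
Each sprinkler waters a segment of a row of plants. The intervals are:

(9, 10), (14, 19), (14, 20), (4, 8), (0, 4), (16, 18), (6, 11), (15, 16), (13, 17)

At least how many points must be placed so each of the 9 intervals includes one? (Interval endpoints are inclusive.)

Sorted: [0,4] [4,8] [9,10] [6,11] [15,16] [13,17] [16,18] [14,19] [14,20]
{[0,4],[4,8]} hit by 4; {[9,10],[6,11]} hit by 10; {[15,16],[13,17],[16,18],[14,19],[14,20]} hit by 16.
Points: 4, 10, 16 (3 total).

3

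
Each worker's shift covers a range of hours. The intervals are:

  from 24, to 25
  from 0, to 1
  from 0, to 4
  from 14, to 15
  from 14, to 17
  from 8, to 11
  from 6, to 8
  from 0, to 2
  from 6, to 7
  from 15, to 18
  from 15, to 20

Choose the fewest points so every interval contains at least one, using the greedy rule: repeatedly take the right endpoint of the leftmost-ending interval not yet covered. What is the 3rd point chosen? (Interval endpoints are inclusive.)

11

Sorted: [0,1] [0,2] [0,4] [6,7] [6,8] [8,11] [14,15] [14,17] [15,18] [15,20] [24,25]
{[0,1],[0,2],[0,4]} hit by 1; {[6,7],[6,8]} hit by 7; {[8,11]} hit by 11; {[14,15],[14,17],[15,18],[15,20]} hit by 15; {[24,25]} hit by 25.
Points: 1, 7, 11, 15, 25 (5 total).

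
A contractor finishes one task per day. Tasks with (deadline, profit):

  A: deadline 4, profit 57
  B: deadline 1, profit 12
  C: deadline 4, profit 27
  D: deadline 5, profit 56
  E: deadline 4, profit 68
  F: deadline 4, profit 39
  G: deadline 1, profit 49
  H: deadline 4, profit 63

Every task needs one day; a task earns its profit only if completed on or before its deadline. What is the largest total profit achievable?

Profit order: E=68 H=63 A=57 D=56 G=49 F=39 C=27 B=12
Assign: E→slot 4, H→slot 3, A→slot 2, D→slot 5, G→slot 1, F skipped, C skipped, B skipped.
Slots: [1:G] [2:A] [3:H] [4:E] [5:D]
Profit = 49 + 57 + 63 + 68 + 56 = 293

293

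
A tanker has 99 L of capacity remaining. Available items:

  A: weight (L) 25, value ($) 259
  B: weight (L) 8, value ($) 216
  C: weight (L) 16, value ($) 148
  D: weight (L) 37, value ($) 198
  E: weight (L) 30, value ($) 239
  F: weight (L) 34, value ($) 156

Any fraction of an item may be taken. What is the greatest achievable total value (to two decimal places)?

969.03

Greedy by value/weight ratio, highest first.
Order: B (216/8=27.00) > A (259/25=10.36) > C (148/16=9.25) > E (239/30=7.97) > D (198/37=5.35) > F (156/34=4.59)
Fill: take B (8 @ 216) → take A (25 @ 259) → take C (16 @ 148) → take E (30 @ 239) → take 20/37 of D → 107.03; 99/99 used.
Total value = 969.03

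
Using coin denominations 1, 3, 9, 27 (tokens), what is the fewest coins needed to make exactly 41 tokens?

41 = 1×27 + 1×9 + 1×3 + 2×1
Total coins = 1 + 1 + 1 + 2 = 5

5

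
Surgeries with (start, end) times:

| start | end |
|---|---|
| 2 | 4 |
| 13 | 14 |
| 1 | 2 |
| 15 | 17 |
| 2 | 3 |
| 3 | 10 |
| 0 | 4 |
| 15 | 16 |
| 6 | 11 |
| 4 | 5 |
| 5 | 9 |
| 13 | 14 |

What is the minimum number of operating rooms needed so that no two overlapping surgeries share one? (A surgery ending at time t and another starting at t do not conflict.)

The answer is the maximum number of intervals overlapping at any instant.
starts: [0, 1, 2, 2, 3, 4, 5, 6, 13, 13, 15, 15]
ends:   [2, 3, 4, 4, 5, 9, 10, 11, 14, 14, 16, 17]
s0→1 s1→2 e2→1 s2→2 s2→3  — peak 3.

3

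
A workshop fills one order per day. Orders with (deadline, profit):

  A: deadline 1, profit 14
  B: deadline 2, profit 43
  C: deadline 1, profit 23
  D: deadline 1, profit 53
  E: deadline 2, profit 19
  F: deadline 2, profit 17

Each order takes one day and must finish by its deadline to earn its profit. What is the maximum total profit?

Profit order: D=53 B=43 C=23 E=19 F=17 A=14
Assign: D→slot 1, B→slot 2, C skipped, E skipped, F skipped, A skipped.
Slots: [1:D] [2:B]
Profit = 53 + 43 = 96

96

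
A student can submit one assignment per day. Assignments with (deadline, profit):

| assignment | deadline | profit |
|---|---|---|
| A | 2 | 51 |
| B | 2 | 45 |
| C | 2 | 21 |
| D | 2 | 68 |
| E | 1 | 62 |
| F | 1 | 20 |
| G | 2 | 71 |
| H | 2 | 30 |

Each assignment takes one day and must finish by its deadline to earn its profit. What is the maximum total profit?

By profit: G(d2,71), D(d2,68), E(d1,62), A(d2,51), B(d2,45), H(d2,30), C(d2,21), F(d1,20)
G→slot 2; D→slot 1; E skipped; A skipped; B skipped; H skipped; C skipped; F skipped.
Profit = 68 + 71 = 139

139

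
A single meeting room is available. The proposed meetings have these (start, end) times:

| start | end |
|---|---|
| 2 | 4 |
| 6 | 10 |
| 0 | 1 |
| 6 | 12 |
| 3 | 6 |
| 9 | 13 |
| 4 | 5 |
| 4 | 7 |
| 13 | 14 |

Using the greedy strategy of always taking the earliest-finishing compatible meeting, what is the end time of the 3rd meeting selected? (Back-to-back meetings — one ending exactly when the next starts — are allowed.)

5

Sort by end time and greedily take each interval whose start is ≥ the last chosen end.
By end time: (0,1), (2,4), (4,5), (3,6), (4,7), (6,10), (6,12), (9,13), (13,14).
Pick (0,1); next start ≥ 1 → (2,4); next start ≥ 4 → (4,5); next start ≥ 5 → (6,10); next start ≥ 10 → (13,14).
Selected: (0,1) (2,4) (4,5) (6,10) (13,14)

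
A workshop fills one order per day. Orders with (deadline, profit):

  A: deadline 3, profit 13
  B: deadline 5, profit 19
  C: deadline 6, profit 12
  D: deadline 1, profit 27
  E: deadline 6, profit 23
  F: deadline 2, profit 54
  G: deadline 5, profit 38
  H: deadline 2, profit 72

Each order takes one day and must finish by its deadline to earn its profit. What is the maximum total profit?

219

By profit: H(d2,72), F(d2,54), G(d5,38), D(d1,27), E(d6,23), B(d5,19), A(d3,13), C(d6,12)
H→slot 2; F→slot 1; G→slot 5; D skipped; E→slot 6; B→slot 4; A→slot 3; C skipped.
Profit = 54 + 72 + 13 + 19 + 38 + 23 = 219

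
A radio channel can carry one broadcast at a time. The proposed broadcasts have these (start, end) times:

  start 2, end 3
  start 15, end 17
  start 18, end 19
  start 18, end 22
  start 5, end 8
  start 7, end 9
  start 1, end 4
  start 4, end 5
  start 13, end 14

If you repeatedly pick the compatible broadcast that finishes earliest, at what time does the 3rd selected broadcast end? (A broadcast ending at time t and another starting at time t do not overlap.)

Sorted by end: (2,3)  (1,4)  (4,5)  (5,8)  (7,9)  (13,14)  (15,17)  (18,19)  (18,22)
take (2,3); take (4,5); take (5,8); take (13,14); take (15,17); take (18,19).
Selected: (2,3) (4,5) (5,8) (13,14) (15,17) (18,19)

8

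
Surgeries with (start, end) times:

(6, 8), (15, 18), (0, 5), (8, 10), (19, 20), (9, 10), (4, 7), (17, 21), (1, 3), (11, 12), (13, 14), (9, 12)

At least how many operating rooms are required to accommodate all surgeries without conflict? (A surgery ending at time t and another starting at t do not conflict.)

Count concurrent intervals with a sweep; the peak is the room count.
starts: [0, 1, 4, 6, 8, 9, 9, 11, 13, 15, 17, 19]
ends:   [3, 5, 7, 8, 10, 10, 12, 12, 14, 18, 20, 21]
s0→1 s1→2 e3→1 s4→2 e5→1 s6→2 e7→1 e8→0 s8→1 s9→2 s9→3  — peak 3.

3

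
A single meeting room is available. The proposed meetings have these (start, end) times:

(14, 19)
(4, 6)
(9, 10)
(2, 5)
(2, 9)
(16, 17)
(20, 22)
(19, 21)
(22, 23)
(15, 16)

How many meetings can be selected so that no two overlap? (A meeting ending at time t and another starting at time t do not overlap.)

Greedy by earliest finish: after sorting by end time, pick each interval compatible with the last pick.
Sorted by end: (2,5)  (4,6)  (2,9)  (9,10)  (15,16)  (16,17)  (14,19)  (19,21)  (20,22)  (22,23)
take (2,5); take (9,10); take (15,16); take (16,17); skip (14,19); take (19,21); take (22,23).
Selected 6 meetings.

6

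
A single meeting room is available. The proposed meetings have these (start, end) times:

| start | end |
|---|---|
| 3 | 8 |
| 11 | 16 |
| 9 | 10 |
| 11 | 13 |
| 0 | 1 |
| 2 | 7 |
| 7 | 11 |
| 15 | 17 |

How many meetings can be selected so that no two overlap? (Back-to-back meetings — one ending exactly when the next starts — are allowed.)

Sort by end time and greedily take each interval whose start is ≥ the last chosen end.
Sorted by end: (0,1)  (2,7)  (3,8)  (9,10)  (7,11)  (11,13)  (11,16)  (15,17)
take (0,1); take (2,7); skip (3,8); take (9,10); take (11,13); take (15,17).
Selected 5 meetings.

5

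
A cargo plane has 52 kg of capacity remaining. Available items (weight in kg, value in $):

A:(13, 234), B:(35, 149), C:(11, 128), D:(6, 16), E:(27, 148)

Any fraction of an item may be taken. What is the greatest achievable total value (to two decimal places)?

Sort by value per unit weight and fill in that order.
Ratios (sorted): A 18.00, C 11.64, E 5.48, B 4.26, D 2.67
take A (13 @ 234); take C (11 @ 128); take E (27 @ 148); take 1/35 of B → 4.26. Capacity used 52/52.
Total value = 514.26

514.26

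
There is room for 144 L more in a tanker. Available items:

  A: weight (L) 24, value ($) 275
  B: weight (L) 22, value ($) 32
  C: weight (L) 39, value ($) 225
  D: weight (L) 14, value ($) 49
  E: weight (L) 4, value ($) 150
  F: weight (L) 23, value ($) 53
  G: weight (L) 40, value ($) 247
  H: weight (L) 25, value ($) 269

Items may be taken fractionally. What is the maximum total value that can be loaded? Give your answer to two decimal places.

1208.00

Greedy by value/weight ratio, highest first.
Ratios (sorted): E 37.50, A 11.46, H 10.76, G 6.17, C 5.77, D 3.50, F 2.30, B 1.45
take E (4 @ 150); take A (24 @ 275); take H (25 @ 269); take G (40 @ 247); take C (39 @ 225); take 12/14 of D → 42.00. Capacity used 144/144.
Total value = 1208.00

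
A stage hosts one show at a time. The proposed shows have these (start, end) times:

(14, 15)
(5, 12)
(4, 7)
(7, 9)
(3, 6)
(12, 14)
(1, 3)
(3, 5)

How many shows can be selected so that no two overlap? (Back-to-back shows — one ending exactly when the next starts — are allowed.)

5

Order by finish time; keep every interval that doesn't clash with the previous kept one.
By end time: (1,3), (3,5), (3,6), (4,7), (7,9), (5,12), (12,14), (14,15).
Pick (1,3); next start ≥ 3 → (3,5); next start ≥ 5 → (7,9); next start ≥ 9 → (12,14); next start ≥ 14 → (14,15).
Selected 5 shows.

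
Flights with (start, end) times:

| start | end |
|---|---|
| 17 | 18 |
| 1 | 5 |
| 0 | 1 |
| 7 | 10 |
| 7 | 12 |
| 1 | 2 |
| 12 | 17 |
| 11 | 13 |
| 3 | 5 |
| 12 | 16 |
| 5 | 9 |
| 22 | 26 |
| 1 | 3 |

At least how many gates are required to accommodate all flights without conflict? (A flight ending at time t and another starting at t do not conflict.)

The answer is the maximum number of intervals overlapping at any instant.
starts: [0, 1, 1, 1, 3, 5, 7, 7, 11, 12, 12, 17, 22]
ends:   [1, 2, 3, 5, 5, 9, 10, 12, 13, 16, 17, 18, 26]
s0→1 e1→0 s1→1 s1→2 s1→3  — peak 3.

3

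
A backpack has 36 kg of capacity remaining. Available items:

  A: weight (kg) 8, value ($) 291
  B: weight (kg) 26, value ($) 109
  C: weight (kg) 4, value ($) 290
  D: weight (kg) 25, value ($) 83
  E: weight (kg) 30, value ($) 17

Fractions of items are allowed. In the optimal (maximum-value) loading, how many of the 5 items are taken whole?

Order: C (290/4=72.50) > A (291/8=36.38) > B (109/26=4.19) > D (83/25=3.32) > E (17/30=0.57)
Fill: take C (4 @ 290) → take A (8 @ 291) → take 24/26 of B → 100.62; 36/36 used.
2 item(s) taken whole; one partial (take 24/26 of B).

2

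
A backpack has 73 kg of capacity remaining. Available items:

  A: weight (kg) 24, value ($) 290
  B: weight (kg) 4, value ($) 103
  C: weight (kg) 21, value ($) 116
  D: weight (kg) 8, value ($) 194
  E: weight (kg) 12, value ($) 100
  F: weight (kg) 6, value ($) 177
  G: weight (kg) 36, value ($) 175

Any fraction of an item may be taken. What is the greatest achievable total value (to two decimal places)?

Greedy by value/weight ratio, highest first.
Ratios (sorted): F 29.50, B 25.75, D 24.25, A 12.08, E 8.33, C 5.52, G 4.86
take F (6 @ 177); take B (4 @ 103); take D (8 @ 194); take A (24 @ 290); take E (12 @ 100); take 19/21 of C → 104.95. Capacity used 73/73.
Total value = 968.95

968.95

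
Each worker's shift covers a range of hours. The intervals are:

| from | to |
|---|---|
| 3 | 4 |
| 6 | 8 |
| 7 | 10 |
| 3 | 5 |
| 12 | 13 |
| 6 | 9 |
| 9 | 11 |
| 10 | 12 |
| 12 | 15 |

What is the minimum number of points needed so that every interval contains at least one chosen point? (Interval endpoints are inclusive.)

Sorted: [3,4] [3,5] [6,8] [6,9] [7,10] [9,11] [10,12] [12,13] [12,15]
{[3,4],[3,5]} hit by 4; {[6,8],[6,9],[7,10]} hit by 8; {[9,11],[10,12]} hit by 11; {[12,13],[12,15]} hit by 13.
Points: 4, 8, 11, 13 (4 total).

4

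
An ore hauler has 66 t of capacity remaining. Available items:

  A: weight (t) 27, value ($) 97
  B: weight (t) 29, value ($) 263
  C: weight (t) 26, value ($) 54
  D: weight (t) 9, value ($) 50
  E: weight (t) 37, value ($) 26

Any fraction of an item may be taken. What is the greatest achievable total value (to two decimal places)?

Sort by value per unit weight and fill in that order.
Order: B (263/29=9.07) > D (50/9=5.56) > A (97/27=3.59) > C (54/26=2.08) > E (26/37=0.70)
Fill: take B (29 @ 263) → take D (9 @ 50) → take A (27 @ 97) → take 1/26 of C → 2.08; 66/66 used.
Total value = 412.08

412.08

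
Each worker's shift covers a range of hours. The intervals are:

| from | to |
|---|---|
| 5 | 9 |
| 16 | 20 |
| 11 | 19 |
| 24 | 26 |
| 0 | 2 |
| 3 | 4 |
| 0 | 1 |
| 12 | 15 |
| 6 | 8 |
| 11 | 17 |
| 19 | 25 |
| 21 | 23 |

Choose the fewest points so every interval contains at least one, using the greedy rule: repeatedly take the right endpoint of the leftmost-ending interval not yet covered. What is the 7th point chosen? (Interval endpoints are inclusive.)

Sort by right endpoint; whenever an interval is uncovered, place a point at its right end.
Sorted: [0,1] [0,2] [3,4] [6,8] [5,9] [12,15] [11,17] [11,19] [16,20] [21,23] [19,25] [24,26]
{[0,1],[0,2]} hit by 1; {[3,4]} hit by 4; {[6,8],[5,9]} hit by 8; {[12,15],[11,17],[11,19]} hit by 15; {[16,20]} hit by 20; {[21,23],[19,25]} hit by 23; {[24,26]} hit by 26.
Points: 1, 4, 8, 15, 20, 23, 26 (7 total).

26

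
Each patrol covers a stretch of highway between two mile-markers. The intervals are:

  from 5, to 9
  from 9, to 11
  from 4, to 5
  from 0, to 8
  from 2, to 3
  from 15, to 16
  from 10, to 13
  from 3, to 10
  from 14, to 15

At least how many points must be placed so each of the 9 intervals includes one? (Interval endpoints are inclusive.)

By right end: [2,3]  [4,5]  [0,8]  [5,9]  [3,10]  [9,11]  [10,13]  [14,15]  [15,16]
[2,3] uncovered → point at 3; [4,5] uncovered → point at 5; [9,11] uncovered → point at 11; [14,15] uncovered → point at 15.
Points: 3, 5, 11, 15 (4 total).

4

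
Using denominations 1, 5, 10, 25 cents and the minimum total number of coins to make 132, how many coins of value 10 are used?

Use the largest denomination that fits, subtract, and repeat.
132 − 5×25→7 − 1×5→2 − 2×1→0
Count of 10: 0

0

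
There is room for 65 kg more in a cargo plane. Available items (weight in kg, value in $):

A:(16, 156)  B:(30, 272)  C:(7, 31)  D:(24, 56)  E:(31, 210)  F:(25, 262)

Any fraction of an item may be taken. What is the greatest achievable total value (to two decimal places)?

Ratios (sorted): F 10.48, A 9.75, B 9.07, E 6.77, C 4.43, D 2.33
take F (25 @ 262); take A (16 @ 156); take 24/30 of B → 217.60. Capacity used 65/65.
Total value = 635.60

635.60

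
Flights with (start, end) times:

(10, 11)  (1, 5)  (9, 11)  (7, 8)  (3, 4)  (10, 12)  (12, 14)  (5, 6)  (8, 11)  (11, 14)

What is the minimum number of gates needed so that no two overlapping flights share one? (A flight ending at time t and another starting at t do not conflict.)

The answer is the maximum number of intervals overlapping at any instant.
starts: [1, 3, 5, 7, 8, 9, 10, 10, 11, 12]
ends:   [4, 5, 6, 8, 11, 11, 11, 12, 14, 14]
s1→1 s3→2 e4→1 e5→0 s5→1 e6→0 s7→1 e8→0 s8→1 s9→2 s10→3 s10→4  — peak 4.

4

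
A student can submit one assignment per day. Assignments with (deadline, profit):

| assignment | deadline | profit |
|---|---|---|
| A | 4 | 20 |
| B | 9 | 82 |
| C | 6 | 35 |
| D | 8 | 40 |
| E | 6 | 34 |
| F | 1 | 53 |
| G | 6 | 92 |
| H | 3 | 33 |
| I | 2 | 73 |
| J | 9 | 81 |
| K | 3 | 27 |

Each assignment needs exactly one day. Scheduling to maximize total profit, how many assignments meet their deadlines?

By profit: G(d6,92), B(d9,82), J(d9,81), I(d2,73), F(d1,53), D(d8,40), C(d6,35), E(d6,34), H(d3,33), K(d3,27), A(d4,20)
G→slot 6; B→slot 9; J→slot 8; I→slot 2; F→slot 1; D→slot 7; C→slot 5; E→slot 4; H→slot 3; K skipped; A skipped.
9 of 11 scheduled.

9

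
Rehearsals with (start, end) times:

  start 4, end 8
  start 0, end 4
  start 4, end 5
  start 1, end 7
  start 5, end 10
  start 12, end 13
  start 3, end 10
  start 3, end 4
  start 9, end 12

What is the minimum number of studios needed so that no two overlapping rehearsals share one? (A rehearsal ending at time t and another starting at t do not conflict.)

Count concurrent intervals with a sweep; the peak is the room count.
starts: [0, 1, 3, 3, 4, 4, 5, 9, 12]
ends:   [4, 4, 5, 7, 8, 10, 10, 12, 13]
s0→1 s1→2 s3→3 s3→4  — peak 4.

4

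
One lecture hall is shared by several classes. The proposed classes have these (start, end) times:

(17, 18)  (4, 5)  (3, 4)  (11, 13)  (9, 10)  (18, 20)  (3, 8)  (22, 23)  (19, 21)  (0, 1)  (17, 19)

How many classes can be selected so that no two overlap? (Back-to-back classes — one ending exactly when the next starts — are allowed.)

Sorted by end: (0,1)  (3,4)  (4,5)  (3,8)  (9,10)  (11,13)  (17,18)  (17,19)  (18,20)  (19,21)  (22,23)
take (0,1); take (3,4); take (4,5); skip (3,8); take (9,10); take (11,13); take (17,18); skip (17,19); take (18,20); take (22,23).
Selected 8 classes.

8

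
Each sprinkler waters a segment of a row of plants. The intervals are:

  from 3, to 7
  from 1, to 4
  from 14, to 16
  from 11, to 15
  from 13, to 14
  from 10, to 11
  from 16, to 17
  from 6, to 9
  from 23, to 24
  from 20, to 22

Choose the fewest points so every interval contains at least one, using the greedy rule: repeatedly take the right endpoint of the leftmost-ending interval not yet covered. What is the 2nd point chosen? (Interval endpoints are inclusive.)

Sort by right endpoint; whenever an interval is uncovered, place a point at its right end.
By right end: [1,4]  [3,7]  [6,9]  [10,11]  [13,14]  [11,15]  [14,16]  [16,17]  [20,22]  [23,24]
[1,4] uncovered → point at 4; [6,9] uncovered → point at 9; [10,11] uncovered → point at 11; [13,14] uncovered → point at 14; [16,17] uncovered → point at 17; [20,22] uncovered → point at 22; [23,24] uncovered → point at 24.
Points: 4, 9, 11, 14, 17, 22, 24 (7 total).

9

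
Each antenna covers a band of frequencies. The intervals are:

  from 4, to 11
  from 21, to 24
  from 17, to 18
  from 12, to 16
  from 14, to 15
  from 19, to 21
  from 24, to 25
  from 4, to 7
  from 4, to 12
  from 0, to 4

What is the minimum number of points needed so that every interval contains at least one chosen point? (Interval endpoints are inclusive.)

5

Sorted: [0,4] [4,7] [4,11] [4,12] [14,15] [12,16] [17,18] [19,21] [21,24] [24,25]
{[0,4],[4,7],[4,11],[4,12]} hit by 4; {[14,15],[12,16]} hit by 15; {[17,18]} hit by 18; {[19,21],[21,24]} hit by 21; {[24,25]} hit by 25.
Points: 4, 15, 18, 21, 25 (5 total).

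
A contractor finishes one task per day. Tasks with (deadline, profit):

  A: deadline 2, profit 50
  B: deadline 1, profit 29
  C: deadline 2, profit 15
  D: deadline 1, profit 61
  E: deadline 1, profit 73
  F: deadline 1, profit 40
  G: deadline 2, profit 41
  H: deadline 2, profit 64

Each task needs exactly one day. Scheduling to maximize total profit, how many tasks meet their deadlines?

2

By profit: E(d1,73), H(d2,64), D(d1,61), A(d2,50), G(d2,41), F(d1,40), B(d1,29), C(d2,15)
E→slot 1; H→slot 2; D skipped; A skipped; G skipped; F skipped; B skipped; C skipped.
2 of 8 scheduled.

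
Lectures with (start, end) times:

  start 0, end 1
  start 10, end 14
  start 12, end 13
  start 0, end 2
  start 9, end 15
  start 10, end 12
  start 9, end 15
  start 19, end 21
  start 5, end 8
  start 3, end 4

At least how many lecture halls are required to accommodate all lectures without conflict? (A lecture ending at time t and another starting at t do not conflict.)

4

Events (time:±→running): 0:+→1 0:+→2 1:-→1 2:-→0 3:+→1 4:-→0 5:+→1 8:-→0 9:+→1 9:+→2 10:+→3 10:+→4 … peak 4.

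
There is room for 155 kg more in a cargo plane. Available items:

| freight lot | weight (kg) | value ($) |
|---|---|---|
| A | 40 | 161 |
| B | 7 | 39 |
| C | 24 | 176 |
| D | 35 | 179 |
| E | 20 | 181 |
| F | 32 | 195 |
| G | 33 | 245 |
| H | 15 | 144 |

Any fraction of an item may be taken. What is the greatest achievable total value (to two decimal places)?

Sort by value per unit weight and fill in that order.
Ratios (sorted): H 9.60, E 9.05, G 7.42, C 7.33, F 6.09, B 5.57, D 5.11, A 4.03
take H (15 @ 144); take E (20 @ 181); take G (33 @ 245); take C (24 @ 176); take F (32 @ 195); take B (7 @ 39); take 24/35 of D → 122.74. Capacity used 155/155.
Total value = 1102.74

1102.74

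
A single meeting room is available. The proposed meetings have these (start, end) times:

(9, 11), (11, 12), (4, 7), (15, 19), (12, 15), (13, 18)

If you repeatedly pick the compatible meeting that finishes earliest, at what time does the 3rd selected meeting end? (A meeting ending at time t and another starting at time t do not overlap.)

Greedy by earliest finish: after sorting by end time, pick each interval compatible with the last pick.
By end time: (4,7), (9,11), (11,12), (12,15), (13,18), (15,19).
Pick (4,7); next start ≥ 7 → (9,11); next start ≥ 11 → (11,12); next start ≥ 12 → (12,15); next start ≥ 15 → (15,19).
Selected: (4,7) (9,11) (11,12) (12,15) (15,19)

12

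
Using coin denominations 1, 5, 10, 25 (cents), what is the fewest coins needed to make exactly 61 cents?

4

Greedy: take as many of the largest coin as possible, then repeat with the remainder.
61 = 2×25 + 1×10 + 1×1
Total coins = 2 + 1 + 1 = 4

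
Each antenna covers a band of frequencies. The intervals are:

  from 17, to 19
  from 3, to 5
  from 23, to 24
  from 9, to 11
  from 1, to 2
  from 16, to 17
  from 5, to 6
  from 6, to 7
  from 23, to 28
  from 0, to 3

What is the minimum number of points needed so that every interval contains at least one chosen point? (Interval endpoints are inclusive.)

6

Process intervals by earliest right end; each time one isn't hit yet, stab at its right endpoint.
Sorted: [1,2] [0,3] [3,5] [5,6] [6,7] [9,11] [16,17] [17,19] [23,24] [23,28]
{[1,2],[0,3]} hit by 2; {[3,5],[5,6]} hit by 5; {[6,7]} hit by 7; {[9,11]} hit by 11; {[16,17],[17,19]} hit by 17; {[23,24],[23,28]} hit by 24.
Points: 2, 5, 7, 11, 17, 24 (6 total).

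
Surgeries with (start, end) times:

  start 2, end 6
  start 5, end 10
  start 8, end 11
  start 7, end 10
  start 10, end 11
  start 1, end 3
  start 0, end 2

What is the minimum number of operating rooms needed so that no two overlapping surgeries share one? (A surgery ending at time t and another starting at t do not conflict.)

The answer is the maximum number of intervals overlapping at any instant.
Events (time:±→running): 0:+→1 1:+→2 2:-→1 2:+→2 3:-→1 5:+→2 6:-→1 7:+→2 8:+→3 … peak 3.

3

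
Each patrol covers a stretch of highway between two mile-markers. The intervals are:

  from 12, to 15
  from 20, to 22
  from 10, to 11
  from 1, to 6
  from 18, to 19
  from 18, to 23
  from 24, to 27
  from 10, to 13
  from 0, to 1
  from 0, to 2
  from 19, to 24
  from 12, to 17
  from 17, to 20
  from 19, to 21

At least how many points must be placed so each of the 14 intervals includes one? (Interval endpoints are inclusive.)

Sorted: [0,1] [0,2] [1,6] [10,11] [10,13] [12,15] [12,17] [18,19] [17,20] [19,21] [20,22] [18,23] [19,24] [24,27]
{[0,1],[0,2],[1,6]} hit by 1; {[10,11],[10,13]} hit by 11; {[12,15],[12,17]} hit by 15; {[18,19],[17,20],[19,21]} hit by 19; {[20,22],[18,23],[19,24]} hit by 22; {[24,27]} hit by 27.
Points: 1, 11, 15, 19, 22, 27 (6 total).

6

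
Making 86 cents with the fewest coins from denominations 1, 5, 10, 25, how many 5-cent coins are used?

0

86 = 3×25 + 1×10 + 1×1
Count of 5: 0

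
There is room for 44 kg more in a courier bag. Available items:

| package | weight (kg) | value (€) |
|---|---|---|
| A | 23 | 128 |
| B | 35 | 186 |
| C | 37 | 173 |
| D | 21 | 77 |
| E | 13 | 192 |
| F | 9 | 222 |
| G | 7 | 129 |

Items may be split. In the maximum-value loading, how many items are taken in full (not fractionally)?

Sort by value per unit weight and fill in that order.
Ratios (sorted): F 24.67, G 18.43, E 14.77, A 5.57, B 5.31, C 4.68, D 3.67
take F (9 @ 222); take G (7 @ 129); take E (13 @ 192); take 15/23 of A → 83.48. Capacity used 44/44.
3 item(s) taken whole; one partial (take 15/23 of A).

3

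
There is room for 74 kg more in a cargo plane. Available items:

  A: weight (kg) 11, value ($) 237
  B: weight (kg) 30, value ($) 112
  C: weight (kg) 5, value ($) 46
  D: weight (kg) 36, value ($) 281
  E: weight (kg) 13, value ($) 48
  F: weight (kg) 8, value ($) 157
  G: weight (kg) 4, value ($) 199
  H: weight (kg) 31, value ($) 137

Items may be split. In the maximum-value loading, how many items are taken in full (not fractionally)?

Greedy by value/weight ratio, highest first.
Order: G (199/4=49.75) > A (237/11=21.55) > F (157/8=19.62) > C (46/5=9.20) > D (281/36=7.81) > H (137/31=4.42) > B (112/30=3.73) > E (48/13=3.69)
Fill: take G (4 @ 199) → take A (11 @ 237) → take F (8 @ 157) → take C (5 @ 46) → take D (36 @ 281) → take 10/31 of H → 44.19; 74/74 used.
5 item(s) taken whole; one partial (take 10/31 of H).

5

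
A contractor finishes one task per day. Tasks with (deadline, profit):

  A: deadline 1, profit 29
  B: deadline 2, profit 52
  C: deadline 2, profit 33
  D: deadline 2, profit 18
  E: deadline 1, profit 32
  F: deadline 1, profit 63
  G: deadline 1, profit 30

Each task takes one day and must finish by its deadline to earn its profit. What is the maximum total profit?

Take jobs in profit order; each goes to the latest open slot no later than its deadline.
Profit order: F=63 B=52 C=33 E=32 G=30 A=29 D=18
Assign: F→slot 1, B→slot 2, C skipped, E skipped, G skipped, A skipped, D skipped.
Slots: [1:F] [2:B]
Profit = 63 + 52 = 115

115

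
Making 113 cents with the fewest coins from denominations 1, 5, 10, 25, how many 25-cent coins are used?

Greedy: take as many of the largest coin as possible, then repeat with the remainder.
113 − 4×25→13 − 1×10→3 − 3×1→0
Count of 25: 4

4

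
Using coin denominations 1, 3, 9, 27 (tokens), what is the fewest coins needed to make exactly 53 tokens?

Greedy: take as many of the largest coin as possible, then repeat with the remainder.
53 = 1×27 + 2×9 + 2×3 + 2×1
Total coins = 1 + 2 + 2 + 2 = 7

7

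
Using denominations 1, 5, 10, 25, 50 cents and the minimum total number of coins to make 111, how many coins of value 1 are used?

Use the largest denomination that fits, subtract, and repeat.
111 − 2×50→11 − 1×10→1 − 1×1→0
Count of 1: 1

1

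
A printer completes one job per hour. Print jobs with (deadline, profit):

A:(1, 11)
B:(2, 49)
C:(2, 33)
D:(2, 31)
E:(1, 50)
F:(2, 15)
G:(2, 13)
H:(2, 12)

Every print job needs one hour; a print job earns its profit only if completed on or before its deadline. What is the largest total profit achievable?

99

Profit order: E=50 B=49 C=33 D=31 F=15 G=13 H=12 A=11
Assign: E→slot 1, B→slot 2, C skipped, D skipped, F skipped, G skipped, H skipped, A skipped.
Slots: [1:E] [2:B]
Profit = 50 + 49 = 99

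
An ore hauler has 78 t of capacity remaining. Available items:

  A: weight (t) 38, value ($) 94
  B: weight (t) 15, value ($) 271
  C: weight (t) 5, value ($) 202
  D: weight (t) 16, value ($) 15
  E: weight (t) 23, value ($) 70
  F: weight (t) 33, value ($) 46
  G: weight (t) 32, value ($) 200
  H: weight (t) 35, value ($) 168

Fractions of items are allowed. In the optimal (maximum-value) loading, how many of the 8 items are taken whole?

3

Order: C (202/5=40.40) > B (271/15=18.07) > G (200/32=6.25) > H (168/35=4.80) > E (70/23=3.04) > A (94/38=2.47) > F (46/33=1.39) > D (15/16=0.94)
Fill: take C (5 @ 202) → take B (15 @ 271) → take G (32 @ 200) → take 26/35 of H → 124.80; 78/78 used.
3 item(s) taken whole; one partial (take 26/35 of H).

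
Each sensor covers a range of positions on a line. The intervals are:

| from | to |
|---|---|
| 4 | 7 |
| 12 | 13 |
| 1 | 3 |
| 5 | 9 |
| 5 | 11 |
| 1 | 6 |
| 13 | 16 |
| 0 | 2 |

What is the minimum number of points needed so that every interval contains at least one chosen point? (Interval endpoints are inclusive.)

3

Sort by right endpoint; whenever an interval is uncovered, place a point at its right end.
By right end: [0,2]  [1,3]  [1,6]  [4,7]  [5,9]  [5,11]  [12,13]  [13,16]
[0,2] uncovered → point at 2; [4,7] uncovered → point at 7; [12,13] uncovered → point at 13.
Points: 2, 7, 13 (3 total).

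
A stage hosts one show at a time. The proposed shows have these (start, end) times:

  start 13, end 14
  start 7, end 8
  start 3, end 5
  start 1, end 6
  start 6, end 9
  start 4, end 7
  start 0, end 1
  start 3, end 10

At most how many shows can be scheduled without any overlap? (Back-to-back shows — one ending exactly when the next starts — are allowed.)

4

Sort by end time and greedily take each interval whose start is ≥ the last chosen end.
By end time: (0,1), (3,5), (1,6), (4,7), (7,8), (6,9), (3,10), (13,14).
Pick (0,1); next start ≥ 1 → (3,5); next start ≥ 5 → (7,8); next start ≥ 8 → (13,14).
Selected 4 shows.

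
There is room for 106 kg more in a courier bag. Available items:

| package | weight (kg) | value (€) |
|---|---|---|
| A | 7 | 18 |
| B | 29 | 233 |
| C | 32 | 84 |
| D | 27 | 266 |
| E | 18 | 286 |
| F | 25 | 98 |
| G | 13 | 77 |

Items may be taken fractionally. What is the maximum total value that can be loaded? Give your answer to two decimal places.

Sort by value per unit weight and fill in that order.
Order: E (286/18=15.89) > D (266/27=9.85) > B (233/29=8.03) > G (77/13=5.92) > F (98/25=3.92) > C (84/32=2.62) > A (18/7=2.57)
Fill: take E (18 @ 286) → take D (27 @ 266) → take B (29 @ 233) → take G (13 @ 77) → take 19/25 of F → 74.48; 106/106 used.
Total value = 936.48

936.48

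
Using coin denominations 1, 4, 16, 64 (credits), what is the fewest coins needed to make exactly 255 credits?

12

Use the largest denomination that fits, subtract, and repeat.
255 − 3×64→63 − 3×16→15 − 3×4→3 − 3×1→0
Total coins = 3 + 3 + 3 + 3 = 12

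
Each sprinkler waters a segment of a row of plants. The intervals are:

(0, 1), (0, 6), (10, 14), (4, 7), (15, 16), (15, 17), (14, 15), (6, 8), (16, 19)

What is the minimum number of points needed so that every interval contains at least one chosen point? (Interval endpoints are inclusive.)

4

Sort by right endpoint; whenever an interval is uncovered, place a point at its right end.
By right end: [0,1]  [0,6]  [4,7]  [6,8]  [10,14]  [14,15]  [15,16]  [15,17]  [16,19]
[0,1] uncovered → point at 1; [4,7] uncovered → point at 7; [10,14] uncovered → point at 14; [15,16] uncovered → point at 16.
Points: 1, 7, 14, 16 (4 total).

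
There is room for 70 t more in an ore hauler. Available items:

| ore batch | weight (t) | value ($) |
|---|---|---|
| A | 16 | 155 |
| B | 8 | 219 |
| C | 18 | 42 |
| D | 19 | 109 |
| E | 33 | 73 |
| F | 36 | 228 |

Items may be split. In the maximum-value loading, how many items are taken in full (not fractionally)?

Order: B (219/8=27.38) > A (155/16=9.69) > F (228/36=6.33) > D (109/19=5.74) > C (42/18=2.33) > E (73/33=2.21)
Fill: take B (8 @ 219) → take A (16 @ 155) → take F (36 @ 228) → take 10/19 of D → 57.37; 70/70 used.
3 item(s) taken whole; one partial (take 10/19 of D).

3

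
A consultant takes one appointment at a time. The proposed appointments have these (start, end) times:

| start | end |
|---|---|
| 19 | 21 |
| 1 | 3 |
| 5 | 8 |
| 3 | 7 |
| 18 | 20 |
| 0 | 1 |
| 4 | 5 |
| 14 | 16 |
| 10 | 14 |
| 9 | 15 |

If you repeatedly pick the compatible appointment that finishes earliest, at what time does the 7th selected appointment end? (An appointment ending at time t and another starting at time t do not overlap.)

Greedy by earliest finish: after sorting by end time, pick each interval compatible with the last pick.
Sorted by end: (0,1)  (1,3)  (4,5)  (3,7)  (5,8)  (10,14)  (9,15)  (14,16)  (18,20)  (19,21)
take (0,1); take (1,3); take (4,5); take (5,8); take (10,14); take (14,16); take (18,20).
Selected: (0,1) (1,3) (4,5) (5,8) (10,14) (14,16) (18,20)

20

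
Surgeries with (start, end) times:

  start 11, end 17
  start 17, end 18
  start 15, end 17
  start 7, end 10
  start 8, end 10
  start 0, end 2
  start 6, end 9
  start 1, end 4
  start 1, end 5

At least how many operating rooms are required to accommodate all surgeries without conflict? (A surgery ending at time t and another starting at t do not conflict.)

Count concurrent intervals with a sweep; the peak is the room count.
starts: [0, 1, 1, 6, 7, 8, 11, 15, 17]
ends:   [2, 4, 5, 9, 10, 10, 17, 17, 18]
s0→1 s1→2 s1→3  — peak 3.

3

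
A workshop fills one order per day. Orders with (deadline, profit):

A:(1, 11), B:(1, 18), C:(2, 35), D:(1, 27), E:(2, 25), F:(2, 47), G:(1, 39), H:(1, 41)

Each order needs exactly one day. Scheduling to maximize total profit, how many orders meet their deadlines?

2

By profit: F(d2,47), H(d1,41), G(d1,39), C(d2,35), D(d1,27), E(d2,25), B(d1,18), A(d1,11)
F→slot 2; H→slot 1; G skipped; C skipped; D skipped; E skipped; B skipped; A skipped.
2 of 8 scheduled.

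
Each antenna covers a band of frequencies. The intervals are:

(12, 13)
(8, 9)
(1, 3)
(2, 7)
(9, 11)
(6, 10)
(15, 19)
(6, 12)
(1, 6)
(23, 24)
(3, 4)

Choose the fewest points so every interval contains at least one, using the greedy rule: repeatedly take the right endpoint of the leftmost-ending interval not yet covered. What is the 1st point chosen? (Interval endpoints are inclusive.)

3

Process intervals by earliest right end; each time one isn't hit yet, stab at its right endpoint.
By right end: [1,3]  [3,4]  [1,6]  [2,7]  [8,9]  [6,10]  [9,11]  [6,12]  [12,13]  [15,19]  [23,24]
[1,3] uncovered → point at 3; [8,9] uncovered → point at 9; [12,13] uncovered → point at 13; [15,19] uncovered → point at 19; [23,24] uncovered → point at 24.
Points: 3, 9, 13, 19, 24 (5 total).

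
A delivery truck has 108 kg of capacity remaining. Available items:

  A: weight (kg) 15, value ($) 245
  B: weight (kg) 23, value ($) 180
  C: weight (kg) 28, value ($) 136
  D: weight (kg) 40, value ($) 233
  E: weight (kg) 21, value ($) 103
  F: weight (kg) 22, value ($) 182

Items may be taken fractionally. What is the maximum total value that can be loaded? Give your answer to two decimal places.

Greedy by value/weight ratio, highest first.
Ratios (sorted): A 16.33, F 8.27, B 7.83, D 5.83, E 4.90, C 4.86
take A (15 @ 245); take F (22 @ 182); take B (23 @ 180); take D (40 @ 233); take 8/21 of E → 39.24. Capacity used 108/108.
Total value = 879.24

879.24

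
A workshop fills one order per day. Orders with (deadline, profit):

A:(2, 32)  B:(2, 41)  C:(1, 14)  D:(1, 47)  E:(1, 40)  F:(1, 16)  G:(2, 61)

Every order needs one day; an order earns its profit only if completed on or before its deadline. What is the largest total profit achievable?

By profit: G(d2,61), D(d1,47), B(d2,41), E(d1,40), A(d2,32), F(d1,16), C(d1,14)
G→slot 2; D→slot 1; B skipped; E skipped; A skipped; F skipped; C skipped.
Profit = 47 + 61 = 108

108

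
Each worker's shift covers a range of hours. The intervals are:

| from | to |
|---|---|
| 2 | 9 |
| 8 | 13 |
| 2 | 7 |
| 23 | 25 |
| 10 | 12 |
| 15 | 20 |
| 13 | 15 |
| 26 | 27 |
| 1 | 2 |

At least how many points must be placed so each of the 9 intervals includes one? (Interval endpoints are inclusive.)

5

Process intervals by earliest right end; each time one isn't hit yet, stab at its right endpoint.
Sorted: [1,2] [2,7] [2,9] [10,12] [8,13] [13,15] [15,20] [23,25] [26,27]
{[1,2],[2,7],[2,9]} hit by 2; {[10,12],[8,13]} hit by 12; {[13,15],[15,20]} hit by 15; {[23,25]} hit by 25; {[26,27]} hit by 27.
Points: 2, 12, 15, 25, 27 (5 total).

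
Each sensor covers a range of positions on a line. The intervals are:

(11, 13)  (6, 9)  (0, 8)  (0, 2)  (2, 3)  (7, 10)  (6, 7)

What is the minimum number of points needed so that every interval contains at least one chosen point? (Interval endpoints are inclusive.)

3

Sort by right endpoint; whenever an interval is uncovered, place a point at its right end.
By right end: [0,2]  [2,3]  [6,7]  [0,8]  [6,9]  [7,10]  [11,13]
[0,2] uncovered → point at 2; [6,7] uncovered → point at 7; [11,13] uncovered → point at 13.
Points: 2, 7, 13 (3 total).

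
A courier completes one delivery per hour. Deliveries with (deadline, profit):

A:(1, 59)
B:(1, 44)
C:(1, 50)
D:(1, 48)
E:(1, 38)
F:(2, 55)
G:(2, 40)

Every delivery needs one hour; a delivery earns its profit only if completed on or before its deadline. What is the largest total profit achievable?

Take jobs in profit order; each goes to the latest open slot no later than its deadline.
By profit: A(d1,59), F(d2,55), C(d1,50), D(d1,48), B(d1,44), G(d2,40), E(d1,38)
A→slot 1; F→slot 2; C skipped; D skipped; B skipped; G skipped; E skipped.
Profit = 59 + 55 = 114

114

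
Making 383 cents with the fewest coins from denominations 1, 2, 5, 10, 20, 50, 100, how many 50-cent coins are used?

Use the largest denomination that fits, subtract, and repeat.
383 − 3×100→83 − 1×50→33 − 1×20→13 − 1×10→3 − 1×2→1 − 1×1→0
Count of 50: 1

1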